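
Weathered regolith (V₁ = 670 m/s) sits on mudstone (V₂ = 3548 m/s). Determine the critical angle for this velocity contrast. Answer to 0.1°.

10.9°

At critical incidence the refracted ray runs along the interface (θ₂ = 90°), so sin θ_c = V₁/V₂.
θ_c = arcsin(670/3548) = arcsin 0.1888 = 10.89°.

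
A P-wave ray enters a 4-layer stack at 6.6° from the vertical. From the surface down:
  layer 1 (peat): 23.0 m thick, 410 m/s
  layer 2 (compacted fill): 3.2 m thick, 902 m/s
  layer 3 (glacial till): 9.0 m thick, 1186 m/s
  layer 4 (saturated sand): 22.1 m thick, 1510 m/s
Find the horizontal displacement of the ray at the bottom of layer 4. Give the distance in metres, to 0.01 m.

p = sin θ₁/V₁ = sin 6.6°/410 = 2.8033e-04 s/m is conserved through the stack.
Layer 1: θ = 6.60°; offset = 23.0·tan 6.60° = 2.6612 m.
Layer 2: sin θ = p·902 = 0.2529 → θ = 14.65°; offset = 3.2·tan 14.65° = 0.8363 m.
Layer 3: sin θ = p·1186 = 0.3325 → θ = 19.42°; offset = 9.0·tan 19.42° = 3.1728 m.
Layer 4: sin θ = p·1510 = 0.4233 → θ = 25.04°; offset = 22.1·tan 25.04° = 10.3258 m.
Σ offsets = 16.9961 m.

17.00 m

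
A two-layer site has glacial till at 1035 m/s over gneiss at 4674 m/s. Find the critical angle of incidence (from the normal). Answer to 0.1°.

12.8°

Critical incidence: sin θ_c = V₁/V₂ = 1035/4674 = 0.2214.
θ_c = arcsin 0.2214 = 12.79°.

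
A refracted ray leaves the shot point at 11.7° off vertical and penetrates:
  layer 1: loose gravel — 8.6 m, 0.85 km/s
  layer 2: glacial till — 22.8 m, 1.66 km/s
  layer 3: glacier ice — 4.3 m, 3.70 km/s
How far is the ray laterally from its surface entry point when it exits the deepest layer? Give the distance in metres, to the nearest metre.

20 m

Apply Snell's law at each interface; in layer i the horizontal offset is hᵢ·tan θᵢ.
Layer 1: θ = 11.70°; offset = 8.6·tan 11.70° = 1.781 m.
Layer 2: sin θ = 1.66·sin 11.7°/0.85 = 0.3960, θ = 23.33°; offset = 22.8·tan 23.33° = 9.834 m.
Layer 3: sin θ = 3.70·sin 11.7°/0.85 = 0.8827, θ = 61.97°; offset = 4.3·tan 61.97° = 8.078 m.
Summing the layer offsets gives 19.692 m.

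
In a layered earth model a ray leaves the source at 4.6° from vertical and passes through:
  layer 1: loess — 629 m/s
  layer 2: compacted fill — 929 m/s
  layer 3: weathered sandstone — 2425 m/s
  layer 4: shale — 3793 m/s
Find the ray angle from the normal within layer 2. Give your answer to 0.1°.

6.8°

Ray parameter p = sin 4.6° / 629 = 1.2750e-04 s/m.
sin θ_2 = p·V_2 = 1.2750e-04 × 929 = 0.1184.
θ_2 = 6.80° from the vertical.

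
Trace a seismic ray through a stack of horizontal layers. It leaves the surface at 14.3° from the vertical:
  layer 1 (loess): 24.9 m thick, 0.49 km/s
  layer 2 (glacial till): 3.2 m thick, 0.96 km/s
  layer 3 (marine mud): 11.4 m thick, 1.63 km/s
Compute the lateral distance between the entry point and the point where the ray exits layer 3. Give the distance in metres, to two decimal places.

Apply Snell's law at each interface; in layer i the horizontal offset is hᵢ·tan θᵢ.
Layer 1: θ = 14.30°; offset = 24.9·tan 14.30° = 6.3469 m.
Layer 2: sin θ = 0.96·sin 14.3°/0.49 = 0.4839, θ = 28.94°; offset = 3.2·tan 28.94° = 1.7695 m.
Layer 3: sin θ = 1.63·sin 14.3°/0.49 = 0.8216, θ = 55.25°; offset = 11.4·tan 55.25° = 16.4332 m.
Σ offsets = 24.5497 m.

24.55 m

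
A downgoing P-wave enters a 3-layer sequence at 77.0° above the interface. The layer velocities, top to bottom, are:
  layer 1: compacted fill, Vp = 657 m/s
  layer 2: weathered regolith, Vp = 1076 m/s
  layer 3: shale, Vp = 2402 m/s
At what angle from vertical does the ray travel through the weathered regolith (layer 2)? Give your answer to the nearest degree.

22°

From the normal: θ₁ = 90° − 77.0° = 13.0°.
Snell's law across each interface conserves sin θ / V, so sin θ_2 = V_2·sin θ₁/V₁.
sin θ_2 = 1076 × sin 13.0° / 657 = 0.3684.
θ_2 = arcsin 0.3684 = 21.62°.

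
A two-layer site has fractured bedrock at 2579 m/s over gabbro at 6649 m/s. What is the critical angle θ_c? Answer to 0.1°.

At critical incidence the refracted ray runs along the interface (θ₂ = 90°), so sin θ_c = V₁/V₂.
θ_c = arcsin(2579/6649) = arcsin 0.3879 = 22.82°.

22.8°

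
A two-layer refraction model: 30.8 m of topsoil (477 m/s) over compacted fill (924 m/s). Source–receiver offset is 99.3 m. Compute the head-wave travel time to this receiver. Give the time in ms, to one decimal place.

θ_c = arcsin(V₁/V₂) = arcsin(477/924) = 31.08°, cos θ_c = 0.8564.
Intercept time tᵢ = 2h cos θ_c / V₁ = 2·30.8·0.8564/477 = 0.11060 s.
t = x/V₂ + tᵢ = 99.3/924 + 0.11060 = 0.21807 s.

218.1 ms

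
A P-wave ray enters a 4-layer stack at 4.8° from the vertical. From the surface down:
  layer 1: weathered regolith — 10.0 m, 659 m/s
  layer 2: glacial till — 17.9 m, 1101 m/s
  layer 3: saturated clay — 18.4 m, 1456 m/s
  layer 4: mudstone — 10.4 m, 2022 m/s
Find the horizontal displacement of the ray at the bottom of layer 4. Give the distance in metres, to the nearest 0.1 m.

Apply Snell's law at each interface; in layer i the horizontal offset is hᵢ·tan θᵢ.
Layer 1: θ = 4.80°; offset = 10.0·tan 4.80° = 0.840 m.
Layer 2: sin θ = 1101·sin 4.8°/659 = 0.1398, θ = 8.04°; offset = 17.9·tan 8.04° = 2.527 m.
Layer 3: sin θ = 1456·sin 4.8°/659 = 0.1849, θ = 10.65°; offset = 18.4·tan 10.65° = 3.461 m.
Layer 4: sin θ = 2022·sin 4.8°/659 = 0.2567, θ = 14.88°; offset = 10.4·tan 14.88° = 2.763 m.
Σ offsets = 9.591 m.

9.6 m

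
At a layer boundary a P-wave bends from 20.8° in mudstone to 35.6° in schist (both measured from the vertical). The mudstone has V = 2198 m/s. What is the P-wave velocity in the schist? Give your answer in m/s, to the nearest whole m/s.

sin 20.8° = 0.3551; sin 35.6° = 0.5821.
V₂ = V₁·(sin θ₂/sin θ₁) = 2198·(0.5821/0.3551) = 3603.16 m/s.

3603 m/s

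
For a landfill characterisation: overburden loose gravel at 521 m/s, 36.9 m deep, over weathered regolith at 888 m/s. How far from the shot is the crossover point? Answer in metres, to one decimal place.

144.6 m

x_cross = 2h·√((V₂+V₁)/(V₂−V₁)).
(V₂+V₁)/(V₂−V₁) = (888+521)/(888−521) = 3.8392; √ = 1.9594.
x_cross = 2·36.9·1.9594 = 144.60 m.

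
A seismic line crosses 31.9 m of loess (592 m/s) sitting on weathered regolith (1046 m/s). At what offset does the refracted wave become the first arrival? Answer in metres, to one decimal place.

θ_c = arcsin(592/1046) = 34.47°, so cos θ_c = 0.8244 and tᵢ = 2h cos θ_c/V₁ = 0.0888 s.
At crossover x/V₁ = x/V₂ + tᵢ ⇒ x = tᵢ/(1/V₁ − 1/V₂) = 0.08885/(1.6892e-03 − 9.5602e-04) = 121.19 m.

121.2 m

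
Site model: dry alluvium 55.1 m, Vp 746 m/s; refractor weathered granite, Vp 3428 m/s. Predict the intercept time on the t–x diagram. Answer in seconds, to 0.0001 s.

0.1442 s

θ_c = arcsin(V₁/V₂) = arcsin(746/3428) = 12.57°; cos θ_c = 0.9760.
tᵢ = 2h·cos θ_c / V₁ = 2·55.1·0.9760 / 746 = 0.14418 s.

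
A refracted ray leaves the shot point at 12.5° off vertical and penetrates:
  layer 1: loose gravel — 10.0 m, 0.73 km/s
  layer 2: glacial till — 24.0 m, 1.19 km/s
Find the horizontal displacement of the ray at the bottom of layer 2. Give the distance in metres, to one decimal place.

11.3 m

p = sin θ₁/V₁ = sin 12.5°/0.73 = 2.9649e-01 s/km is conserved through the stack.
Layer 1: θ = 12.50°; offset = 10.0·tan 12.50° = 2.217 m.
Layer 2: sin θ = p·1.19 = 0.3528 → θ = 20.66°; offset = 24.0·tan 20.66° = 9.050 m.
Total horizontal offset = 11.267 m.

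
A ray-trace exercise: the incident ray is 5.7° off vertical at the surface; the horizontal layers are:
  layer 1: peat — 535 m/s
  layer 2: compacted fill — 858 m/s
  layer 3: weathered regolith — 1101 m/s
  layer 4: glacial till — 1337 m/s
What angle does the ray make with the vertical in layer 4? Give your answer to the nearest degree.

14°

Ray parameter p = sin 5.7° / 535 = 1.8564e-04 s/m.
sin θ_4 = p·V_4 = 1.8564e-04 × 1337 = 0.2482.
θ_4 = 14.37° from the vertical.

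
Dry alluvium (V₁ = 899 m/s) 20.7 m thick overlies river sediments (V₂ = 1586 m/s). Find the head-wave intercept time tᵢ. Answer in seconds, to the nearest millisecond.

tᵢ = 2h·√(V₂²−V₁²)/(V₁V₂).
√(V₂²−V₁²) = √(1586²−899²) = 1306.6 m/s.
tᵢ = 2·20.7·1306.6/(899·1586) = 0.03794 s.

0.038 s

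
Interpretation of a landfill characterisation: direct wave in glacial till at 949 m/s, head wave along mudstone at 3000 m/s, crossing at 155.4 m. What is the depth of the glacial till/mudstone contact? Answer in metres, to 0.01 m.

56.00 m

h = (x_cross/2)·√((V₂−V₁)/(V₂+V₁)).
(V₂−V₁)/(V₂+V₁) = (3000−949)/(3000+949) = 0.5194; √ = 0.7207.
h = (155.4/2)·0.7207 = 56.00 m.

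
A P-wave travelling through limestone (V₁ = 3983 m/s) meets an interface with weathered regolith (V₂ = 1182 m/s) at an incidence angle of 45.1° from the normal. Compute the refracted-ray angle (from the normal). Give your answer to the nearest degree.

12°

sin θ₁/V₁ = sin θ₂/V₂ ⇒ sin θ₂ = 1182·sin 45.1°/3983 = 1182·0.7083/3983 = 0.2102.
θ₂ = sin⁻¹(0.2102) = 12.13° (from vertical).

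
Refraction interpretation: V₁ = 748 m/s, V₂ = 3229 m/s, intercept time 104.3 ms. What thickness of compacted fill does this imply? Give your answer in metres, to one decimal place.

40.1 m

h = tᵢ·V₁·V₂ / (2·√(V₂²−V₁²)).
√(V₂²−V₁²) = √(3229² − 748²) = 3141.2 m/s.
h = 0.1043 s × 748 × 3229 / (2 × 3141.2) = 40.10 m.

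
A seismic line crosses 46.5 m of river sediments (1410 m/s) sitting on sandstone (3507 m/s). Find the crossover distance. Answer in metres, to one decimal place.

θ_c = arcsin(1410/3507) = 23.71°, so cos θ_c = 0.9156 and tᵢ = 2h cos θ_c/V₁ = 0.0604 s.
At crossover x/V₁ = x/V₂ + tᵢ ⇒ x = tᵢ/(1/V₁ − 1/V₂) = 0.06039/(7.0922e-04 − 2.8514e-04) = 142.41 m.

142.4 m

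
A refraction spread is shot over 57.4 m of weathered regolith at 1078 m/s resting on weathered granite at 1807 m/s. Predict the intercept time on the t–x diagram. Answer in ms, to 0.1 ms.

85.5 ms

θ_c = arcsin(V₁/V₂) = arcsin(1078/1807) = 36.62°; cos θ_c = 0.8026.
tᵢ = 2h·cos θ_c / V₁ = 2·57.4·0.8026 / 1078 = 0.08547 s.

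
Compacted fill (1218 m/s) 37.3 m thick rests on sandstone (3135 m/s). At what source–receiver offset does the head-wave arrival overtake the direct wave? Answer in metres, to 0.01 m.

112.41 m

θ_c = arcsin(1218/3135) = 22.86°, so cos θ_c = 0.9214 and tᵢ = 2h cos θ_c/V₁ = 0.0564 s.
At crossover x/V₁ = x/V₂ + tᵢ ⇒ x = tᵢ/(1/V₁ − 1/V₂) = 0.05644/(8.2102e-04 − 3.1898e-04) = 112.41 m.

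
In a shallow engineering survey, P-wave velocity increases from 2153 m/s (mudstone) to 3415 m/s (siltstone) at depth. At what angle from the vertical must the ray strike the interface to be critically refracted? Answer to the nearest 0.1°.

Critical incidence: sin θ_c = V₁/V₂ = 2153/3415 = 0.6305.
θ_c = arcsin 0.6305 = 39.08°.

39.1°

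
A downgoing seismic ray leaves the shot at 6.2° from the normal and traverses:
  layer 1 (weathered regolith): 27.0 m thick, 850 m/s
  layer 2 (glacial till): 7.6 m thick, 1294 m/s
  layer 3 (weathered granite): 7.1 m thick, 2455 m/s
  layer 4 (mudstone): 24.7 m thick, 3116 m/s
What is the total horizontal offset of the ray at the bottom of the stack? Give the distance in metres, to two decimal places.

17.18 m

Ray parameter p = sin 6.2° / 850 m/s = 1.2706e-04 s/m.
Layer 1: θ = 6.20°; offset = 27.0·tan 6.20° = 2.9331 m.
Layer 2: sin θ = p·1294 = 0.1644 → θ = 9.46°; offset = 7.6·tan 9.46° = 1.2668 m.
Layer 3: sin θ = p·2455 = 0.3119 → θ = 18.18°; offset = 7.1·tan 18.18° = 2.3310 m.
Layer 4: sin θ = p·3116 = 0.3959 → θ = 23.32°; offset = 24.7·tan 23.32° = 10.6492 m.
Σ offsets = 17.1801 m.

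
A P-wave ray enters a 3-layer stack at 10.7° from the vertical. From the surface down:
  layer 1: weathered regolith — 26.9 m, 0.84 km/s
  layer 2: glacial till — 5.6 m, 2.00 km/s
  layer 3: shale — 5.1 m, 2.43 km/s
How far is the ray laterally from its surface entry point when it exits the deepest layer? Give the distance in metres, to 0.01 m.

11.09 m

Apply Snell's law at each interface; in layer i the horizontal offset is hᵢ·tan θᵢ.
Layer 1: θ = 10.70°; offset = 26.9·tan 10.70° = 5.0828 m.
Layer 2: sin θ = 2.00·sin 10.7°/0.84 = 0.4421, θ = 26.24°; offset = 5.6·tan 26.24° = 2.7599 m.
Layer 3: sin θ = 2.43·sin 10.7°/0.84 = 0.5371, θ = 32.49°; offset = 5.1·tan 32.49° = 3.2474 m.
Summing the layer offsets gives 11.0901 m.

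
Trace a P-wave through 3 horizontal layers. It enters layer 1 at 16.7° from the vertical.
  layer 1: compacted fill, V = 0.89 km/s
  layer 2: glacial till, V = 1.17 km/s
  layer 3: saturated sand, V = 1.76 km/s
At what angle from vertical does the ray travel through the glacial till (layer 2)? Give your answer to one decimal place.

Ray parameter p = sin 16.7° / 0.89 = 3.2288e-01 s/km.
sin θ_2 = p·V_2 = 3.2288e-01 × 1.17 = 0.3778.
θ_2 = arcsin 0.3778 = 22.20°.

22.2°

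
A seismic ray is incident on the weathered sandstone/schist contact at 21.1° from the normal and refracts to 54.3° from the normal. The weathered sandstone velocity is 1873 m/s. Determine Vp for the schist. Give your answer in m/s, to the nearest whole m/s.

sin 21.1° = 0.3600; sin 54.3° = 0.8121.
V₂ = V₁·(sin θ₂/sin θ₁) = 1873·(0.8121/0.3600) = 4225.13 m/s.

4225 m/s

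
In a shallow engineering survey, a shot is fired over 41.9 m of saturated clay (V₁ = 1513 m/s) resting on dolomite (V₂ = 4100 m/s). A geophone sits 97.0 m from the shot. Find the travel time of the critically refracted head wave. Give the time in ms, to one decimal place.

75.1 ms

t = x/V₂ + 2h·√(V₂²−V₁²)/(V₁V₂).
√(V₂²−V₁²) = √(4100²−1513²) = 3810.6 m/s; delay term = 2·41.9·3810.6/(1513·4100) = 0.05148 s.
t = 97.0/4100 + 0.05148 = 0.07514 s.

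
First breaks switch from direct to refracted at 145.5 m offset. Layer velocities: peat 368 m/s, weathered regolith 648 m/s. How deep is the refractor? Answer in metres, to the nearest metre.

38 m

h = (x_cross/2)·√((V₂−V₁)/(V₂+V₁)).
(V₂−V₁)/(V₂+V₁) = (648−368)/(648+368) = 0.2756; √ = 0.5250.
h = (145.5/2)·0.5250 = 38.19 m.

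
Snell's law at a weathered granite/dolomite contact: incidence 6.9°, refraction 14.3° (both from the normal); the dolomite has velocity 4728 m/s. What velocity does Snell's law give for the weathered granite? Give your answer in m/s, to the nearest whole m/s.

2300 m/s

Snell's law: sin 6.9°/V₁ = sin 14.3°/V₂.
V₁ = V₂·sin 6.9°/sin 14.3° = 4728 × 0.4864 = 2299.63 m/s.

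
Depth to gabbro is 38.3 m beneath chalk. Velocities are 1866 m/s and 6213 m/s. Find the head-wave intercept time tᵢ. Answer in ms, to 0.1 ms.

θ_c = arcsin(V₁/V₂) = arcsin(1866/6213) = 17.48°; cos θ_c = 0.9538.
tᵢ = 2h·cos θ_c / V₁ = 2·38.3·0.9538 / 1866 = 0.03916 s.

39.2 ms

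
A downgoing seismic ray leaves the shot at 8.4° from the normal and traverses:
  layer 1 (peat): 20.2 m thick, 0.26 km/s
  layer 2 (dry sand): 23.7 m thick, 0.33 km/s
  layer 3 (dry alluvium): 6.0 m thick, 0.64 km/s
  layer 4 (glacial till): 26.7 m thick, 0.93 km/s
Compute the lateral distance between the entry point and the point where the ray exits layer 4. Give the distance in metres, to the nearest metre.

26 m

Ray parameter p = sin 8.4° / 0.26 km/s = 5.6186e-01 s/km.
Layer 1: θ = 8.40°; offset = 20.2·tan 8.40° = 2.983 m.
Layer 2: sin θ = p·0.33 = 0.1854 → θ = 10.69°; offset = 23.7·tan 10.69° = 4.472 m.
Layer 3: sin θ = p·0.64 = 0.3596 → θ = 21.07°; offset = 6.0·tan 21.07° = 2.312 m.
Layer 4: sin θ = p·0.93 = 0.5225 → θ = 31.50°; offset = 26.7·tan 31.50° = 16.363 m.
Summing the layer offsets gives 26.130 m.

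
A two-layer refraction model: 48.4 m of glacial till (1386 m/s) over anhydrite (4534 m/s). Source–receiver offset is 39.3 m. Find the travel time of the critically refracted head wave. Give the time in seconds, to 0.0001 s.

0.0752 s

t = x/V₂ + 2h·√(V₂²−V₁²)/(V₁V₂).
√(V₂²−V₁²) = √(4534²−1386²) = 4317.0 m/s; delay term = 2·48.4·4317.0/(1386·4534) = 0.06650 s.
t = 39.3/4534 + 0.06650 = 0.07517 s.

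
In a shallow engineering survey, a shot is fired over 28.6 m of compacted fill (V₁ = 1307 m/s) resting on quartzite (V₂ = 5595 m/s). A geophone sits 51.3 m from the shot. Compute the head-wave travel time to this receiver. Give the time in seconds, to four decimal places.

0.0517 s

θ_c = arcsin(V₁/V₂) = arcsin(1307/5595) = 13.51°, cos θ_c = 0.9723.
Intercept time tᵢ = 2h cos θ_c / V₁ = 2·28.6·0.9723/1307 = 0.04255 s.
t = x/V₂ + tᵢ = 51.3/5595 + 0.04255 = 0.05172 s.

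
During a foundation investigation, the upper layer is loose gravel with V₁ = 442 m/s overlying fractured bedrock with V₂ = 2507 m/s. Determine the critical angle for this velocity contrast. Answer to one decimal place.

10.2°

At critical incidence the refracted ray runs along the interface (θ₂ = 90°), so sin θ_c = V₁/V₂.
θ_c = arcsin(442/2507) = arcsin 0.1763 = 10.15°.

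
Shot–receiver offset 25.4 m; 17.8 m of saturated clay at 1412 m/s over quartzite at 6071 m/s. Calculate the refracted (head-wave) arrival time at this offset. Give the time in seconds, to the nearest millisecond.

0.029 s

t = x/V₂ + 2h·√(V₂²−V₁²)/(V₁V₂).
√(V₂²−V₁²) = √(6071²−1412²) = 5904.5 m/s; delay term = 2·17.8·5904.5/(1412·6071) = 0.02452 s.
t = 25.4/6071 + 0.02452 = 0.02870 s.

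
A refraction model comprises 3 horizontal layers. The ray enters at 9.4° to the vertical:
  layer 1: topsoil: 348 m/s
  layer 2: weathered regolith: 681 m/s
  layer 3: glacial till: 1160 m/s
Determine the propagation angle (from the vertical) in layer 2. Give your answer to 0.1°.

18.6°

Snell's law across each interface conserves sin θ / V, so sin θ_2 = V_2·sin θ₁/V₁.
sin θ_2 = 681 × sin 9.4° / 348 = 0.3196.
θ_2 = arcsin 0.3196 = 18.64°.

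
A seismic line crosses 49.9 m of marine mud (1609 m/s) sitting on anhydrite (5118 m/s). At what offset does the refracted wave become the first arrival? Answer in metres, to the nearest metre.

138 m

θ_c = arcsin(1609/5118) = 18.32°, so cos θ_c = 0.9493 and tᵢ = 2h cos θ_c/V₁ = 0.0589 s.
At crossover x/V₁ = x/V₂ + tᵢ ⇒ x = tᵢ/(1/V₁ − 1/V₂) = 0.05888/(6.2150e-04 − 1.9539e-04) = 138.18 m.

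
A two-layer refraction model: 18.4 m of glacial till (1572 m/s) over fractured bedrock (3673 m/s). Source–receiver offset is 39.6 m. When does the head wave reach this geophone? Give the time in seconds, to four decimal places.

θ_c = arcsin(V₁/V₂) = arcsin(1572/3673) = 25.34°, cos θ_c = 0.9038.
Intercept time tᵢ = 2h cos θ_c / V₁ = 2·18.4·0.9038/1572 = 0.02116 s.
t = x/V₂ + tᵢ = 39.6/3673 + 0.02116 = 0.03194 s.

0.0319 s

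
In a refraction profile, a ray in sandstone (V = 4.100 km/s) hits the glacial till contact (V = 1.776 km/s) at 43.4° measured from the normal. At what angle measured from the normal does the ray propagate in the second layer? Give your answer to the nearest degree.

17°

sin θ₁/V₁ = sin θ₂/V₂ ⇒ sin θ₂ = 1.776·sin 43.4°/4.100 = 1.776·0.6871/4.100 = 0.2976.
θ₂ = sin⁻¹(0.2976) = 17.32° (from vertical).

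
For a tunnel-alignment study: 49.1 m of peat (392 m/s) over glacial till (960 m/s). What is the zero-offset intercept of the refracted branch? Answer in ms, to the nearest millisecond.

229 ms

tᵢ = 2h·√(V₂²−V₁²)/(V₁V₂).
√(V₂²−V₁²) = √(960²−392²) = 876.3 m/s.
tᵢ = 2·49.1·876.3/(392·960) = 0.22867 s.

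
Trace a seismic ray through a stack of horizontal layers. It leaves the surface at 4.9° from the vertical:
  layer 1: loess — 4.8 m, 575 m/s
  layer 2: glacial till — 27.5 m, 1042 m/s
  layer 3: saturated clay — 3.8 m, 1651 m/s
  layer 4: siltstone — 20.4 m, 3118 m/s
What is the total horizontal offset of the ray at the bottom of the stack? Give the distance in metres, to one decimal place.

16.3 m

p = sin θ₁/V₁ = sin 4.9°/575 = 1.4855e-04 s/m is conserved through the stack.
Layer 1: θ = 4.90°; offset = 4.8·tan 4.90° = 0.412 m.
Layer 2: sin θ = p·1042 = 0.1548 → θ = 8.90°; offset = 27.5·tan 8.90° = 4.309 m.
Layer 3: sin θ = p·1651 = 0.2453 → θ = 14.20°; offset = 3.8·tan 14.20° = 0.961 m.
Layer 4: sin θ = p·3118 = 0.4632 → θ = 27.59°; offset = 20.4·tan 27.59° = 10.662 m.
Σ offsets = 16.343 m.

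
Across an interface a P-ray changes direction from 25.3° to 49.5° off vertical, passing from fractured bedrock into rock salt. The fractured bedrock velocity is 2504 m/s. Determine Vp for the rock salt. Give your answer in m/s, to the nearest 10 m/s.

4460 m/s

Snell's law: sin 25.3°/V₁ = sin 49.5°/V₂.
V₂ = V₁·sin 49.5°/sin 25.3° = 2504 × 1.7793 = 4455.41 m/s.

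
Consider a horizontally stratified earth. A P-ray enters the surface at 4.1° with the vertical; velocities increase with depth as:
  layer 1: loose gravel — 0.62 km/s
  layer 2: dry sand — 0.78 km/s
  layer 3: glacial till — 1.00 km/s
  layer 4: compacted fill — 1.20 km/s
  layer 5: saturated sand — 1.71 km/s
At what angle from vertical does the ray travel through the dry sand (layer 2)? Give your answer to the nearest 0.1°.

Ray parameter p = sin 4.1° / 0.62 = 1.1532e-01 s/km.
sin θ_2 = p·V_2 = 1.1532e-01 × 0.78 = 0.0899.
θ_2 = arcsin 0.0899 = 5.16°.

5.2°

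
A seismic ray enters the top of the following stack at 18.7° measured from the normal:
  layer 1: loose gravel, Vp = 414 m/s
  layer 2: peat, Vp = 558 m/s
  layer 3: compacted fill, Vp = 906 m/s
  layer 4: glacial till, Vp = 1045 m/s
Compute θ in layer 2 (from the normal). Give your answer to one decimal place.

25.6°

Snell's law across each interface conserves sin θ / V, so sin θ_2 = V_2·sin θ₁/V₁.
sin θ_2 = 558 × sin 18.7° / 414 = 0.4321.
θ_2 = arcsin 0.4321 = 25.60°.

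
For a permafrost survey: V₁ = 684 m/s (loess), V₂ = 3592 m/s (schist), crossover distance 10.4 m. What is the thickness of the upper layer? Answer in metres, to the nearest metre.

4 m

x_cross = 2h·√((V₂+V₁)/(V₂−V₁)) → h = x_cross / (2·√((V₂+V₁)/(V₂−V₁))).
√((V₂+V₁)/(V₂−V₁)) = √((3592+684)/(3592−684)) = 1.2126.
h = 10.4 / (2·1.2126) = 4.29 m.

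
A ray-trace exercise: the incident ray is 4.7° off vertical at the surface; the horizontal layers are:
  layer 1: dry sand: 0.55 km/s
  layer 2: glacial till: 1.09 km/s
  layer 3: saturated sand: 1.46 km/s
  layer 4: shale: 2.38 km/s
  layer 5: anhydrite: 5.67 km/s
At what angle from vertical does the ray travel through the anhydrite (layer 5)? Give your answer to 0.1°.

57.6°

Ray parameter p = sin 4.7° / 0.55 = 1.4898e-01 s/km.
sin θ_5 = p·V_5 = 1.4898e-01 × 5.67 = 0.8447.
θ_5 = arcsin 0.8447 = 57.64°.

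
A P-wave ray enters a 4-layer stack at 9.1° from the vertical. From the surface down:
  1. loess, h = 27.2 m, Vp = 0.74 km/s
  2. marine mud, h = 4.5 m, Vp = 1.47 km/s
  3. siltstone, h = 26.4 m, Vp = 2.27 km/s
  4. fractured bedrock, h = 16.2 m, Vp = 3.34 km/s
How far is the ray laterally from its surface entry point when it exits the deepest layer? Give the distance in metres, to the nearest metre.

37 m

Ray parameter p = sin 9.1° / 0.74 km/s = 2.1373e-01 s/km.
Layer 1: θ = 9.10°; offset = 27.2·tan 9.10° = 4.357 m.
Layer 2: sin θ = p·1.47 = 0.3142 → θ = 18.31°; offset = 4.5·tan 18.31° = 1.489 m.
Layer 3: sin θ = p·2.27 = 0.4852 → θ = 29.02°; offset = 26.4·tan 29.02° = 14.648 m.
Layer 4: sin θ = p·3.34 = 0.7138 → θ = 45.55°; offset = 16.2·tan 45.55° = 16.513 m.
Σ offsets = 37.007 m.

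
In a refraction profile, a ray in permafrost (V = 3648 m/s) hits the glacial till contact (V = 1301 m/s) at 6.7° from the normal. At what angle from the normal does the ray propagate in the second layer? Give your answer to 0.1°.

Snell's law: sin θ₂ = (V₂/V₁)·sin θ₁ = (1301/3648)·sin 6.7° = 0.0416.
θ₂ = sin⁻¹(0.0416) = 2.38° (from vertical).

2.4°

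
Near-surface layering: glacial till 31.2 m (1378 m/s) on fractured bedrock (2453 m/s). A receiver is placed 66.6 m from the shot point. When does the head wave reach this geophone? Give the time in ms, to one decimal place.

t = x/V₂ + 2h·√(V₂²−V₁²)/(V₁V₂).
√(V₂²−V₁²) = √(2453²−1378²) = 2029.4 m/s; delay term = 2·31.2·2029.4/(1378·2453) = 0.03746 s.
t = 66.6/2453 + 0.03746 = 0.06461 s.

64.6 ms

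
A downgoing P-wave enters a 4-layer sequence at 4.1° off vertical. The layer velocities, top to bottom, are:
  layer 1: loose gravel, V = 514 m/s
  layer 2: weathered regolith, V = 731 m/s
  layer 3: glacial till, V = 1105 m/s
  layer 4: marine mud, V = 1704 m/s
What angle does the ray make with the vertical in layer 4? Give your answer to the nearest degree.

14°

Ray parameter p = sin 4.1° / 514 = 1.3910e-04 s/m.
sin θ_4 = p·V_4 = 1.3910e-04 × 1704 = 0.2370.
θ_4 = 13.71° from the vertical.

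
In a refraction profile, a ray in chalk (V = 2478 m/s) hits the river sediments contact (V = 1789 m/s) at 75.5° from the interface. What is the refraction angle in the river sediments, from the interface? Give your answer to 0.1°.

Angle from the normal: 90° − 75.5° = 14.5°.
Snell's law: sin θ₂ = (V₂/V₁)·sin θ₁ = (1789/2478)·sin 14.5° = 0.1808.
θ₂ = sin⁻¹(0.1808) = 10.41° (from vertical).
From the interface: 90° − 10.41° = 79.59°.

79.6°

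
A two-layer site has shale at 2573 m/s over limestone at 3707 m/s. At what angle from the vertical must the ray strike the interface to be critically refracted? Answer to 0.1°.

44.0°

Critical incidence: sin θ_c = V₁/V₂ = 2573/3707 = 0.6941.
θ_c = arcsin 0.6941 = 43.95°.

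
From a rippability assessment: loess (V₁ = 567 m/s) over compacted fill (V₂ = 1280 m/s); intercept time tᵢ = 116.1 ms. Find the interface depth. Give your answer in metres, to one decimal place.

36.7 m

h = tᵢ·V₁·V₂ / (2·√(V₂²−V₁²)).
√(V₂²−V₁²) = √(1280² − 567²) = 1147.6 m/s.
h = 0.1161 s × 567 × 1280 / (2 × 1147.6) = 36.71 m.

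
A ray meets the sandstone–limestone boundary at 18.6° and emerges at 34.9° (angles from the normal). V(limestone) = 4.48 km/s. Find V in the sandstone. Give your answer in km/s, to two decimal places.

2.50 km/s

sin 18.6° = 0.3190; sin 34.9° = 0.5721.
V₁ = V₂·(sin θ₁/sin θ₂) = 4.48·(0.3190/0.5721) = 2.50 km/s.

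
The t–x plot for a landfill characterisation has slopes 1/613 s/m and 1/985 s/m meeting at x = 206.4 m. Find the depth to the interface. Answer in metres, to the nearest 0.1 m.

x_cross = 2h·√((V₂+V₁)/(V₂−V₁)) → h = x_cross / (2·√((V₂+V₁)/(V₂−V₁))).
√((V₂+V₁)/(V₂−V₁)) = √((985+613)/(985−613)) = 2.0726.
h = 206.4 / (2·2.0726) = 49.79 m.

49.8 m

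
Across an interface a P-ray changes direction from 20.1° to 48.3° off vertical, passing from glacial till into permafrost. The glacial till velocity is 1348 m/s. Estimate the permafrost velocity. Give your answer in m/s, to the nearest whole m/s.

Snell's law: sin 20.1°/V₁ = sin 48.3°/V₂.
V₂ = V₁·sin 48.3°/sin 20.1° = 1348 × 2.1726 = 2928.68 m/s.

2929 m/s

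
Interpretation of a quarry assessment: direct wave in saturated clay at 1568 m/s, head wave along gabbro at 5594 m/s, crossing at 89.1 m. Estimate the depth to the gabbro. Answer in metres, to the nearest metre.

h = (x_cross/2)·√((V₂−V₁)/(V₂+V₁)).
(V₂−V₁)/(V₂+V₁) = (5594−1568)/(5594+1568) = 0.5621; √ = 0.7498.
h = (89.1/2)·0.7498 = 33.40 m.

33 m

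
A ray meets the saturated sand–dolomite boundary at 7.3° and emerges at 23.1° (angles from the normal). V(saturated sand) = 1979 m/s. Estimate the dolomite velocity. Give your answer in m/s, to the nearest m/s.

6111 m/s

sin 7.3° = 0.1271; sin 23.1° = 0.3923.
V₂ = V₁·(sin θ₂/sin θ₁) = 1979·(0.3923/0.1271) = 6110.55 m/s.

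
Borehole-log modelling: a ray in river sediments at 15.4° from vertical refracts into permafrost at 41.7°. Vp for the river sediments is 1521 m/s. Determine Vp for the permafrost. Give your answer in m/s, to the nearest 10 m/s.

3810 m/s

Snell's law: sin 15.4°/V₁ = sin 41.7°/V₂.
V₂ = V₁·sin 41.7°/sin 15.4° = 1521 × 2.5050 = 3810.18 m/s.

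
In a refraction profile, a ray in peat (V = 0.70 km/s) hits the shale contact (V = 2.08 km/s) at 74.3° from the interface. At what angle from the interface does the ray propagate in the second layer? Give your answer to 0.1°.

Convert to the normal: θ₁ = 90° − 74.3° = 15.7°.
sin θ₁/V₁ = sin θ₂/V₂ ⇒ sin θ₂ = 2.08·sin 15.7°/0.70 = 2.08·0.2706/0.70 = 0.8041.
θ₂ = arcsin 0.8041 = 53.52° from the normal.
From the interface: 90° − 53.52° = 36.48°.

36.5°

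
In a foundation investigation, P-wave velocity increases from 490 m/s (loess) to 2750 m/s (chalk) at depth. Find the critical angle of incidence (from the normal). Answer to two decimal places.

10.26°

Critical incidence: sin θ_c = V₁/V₂ = 490/2750 = 0.1782.
θ_c = arcsin 0.1782 = 10.26°.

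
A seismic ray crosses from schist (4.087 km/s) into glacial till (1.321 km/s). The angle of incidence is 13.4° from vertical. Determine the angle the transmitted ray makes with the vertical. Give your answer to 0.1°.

4.3°

sin θ₁/V₁ = sin θ₂/V₂ ⇒ sin θ₂ = 1.321·sin 13.4°/4.087 = 1.321·0.2317/4.087 = 0.0749.
θ₂ = arcsin 0.0749 = 4.30° from the normal.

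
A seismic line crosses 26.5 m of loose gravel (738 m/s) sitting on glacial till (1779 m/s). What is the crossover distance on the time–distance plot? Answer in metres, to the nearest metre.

82 m

x_cross = 2h·√((V₂+V₁)/(V₂−V₁)).
(V₂+V₁)/(V₂−V₁) = (1779+738)/(1779−738) = 2.4179; √ = 1.5549.
x_cross = 2·26.5·1.5549 = 82.41 m.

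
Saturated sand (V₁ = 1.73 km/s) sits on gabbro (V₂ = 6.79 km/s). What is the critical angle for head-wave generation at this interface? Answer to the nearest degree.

15°

At critical incidence the refracted ray runs along the interface (θ₂ = 90°), so sin θ_c = V₁/V₂.
θ_c = arcsin(1.73/6.79) = arcsin 0.2548 = 14.76°.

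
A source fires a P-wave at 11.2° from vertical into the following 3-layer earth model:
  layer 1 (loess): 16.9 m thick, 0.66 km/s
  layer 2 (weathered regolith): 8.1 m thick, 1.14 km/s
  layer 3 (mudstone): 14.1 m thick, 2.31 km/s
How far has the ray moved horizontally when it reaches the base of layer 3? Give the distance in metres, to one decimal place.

p = sin θ₁/V₁ = sin 11.2°/0.66 = 2.9429e-01 s/km is conserved through the stack.
Layer 1: θ = 11.20°; offset = 16.9·tan 11.20° = 3.346 m.
Layer 2: sin θ = p·1.14 = 0.3355 → θ = 19.60°; offset = 8.1·tan 19.60° = 2.885 m.
Layer 3: sin θ = p·2.31 = 0.6798 → θ = 42.83°; offset = 14.1·tan 42.83° = 13.070 m.
Summing the layer offsets gives 19.301 m.

19.3 m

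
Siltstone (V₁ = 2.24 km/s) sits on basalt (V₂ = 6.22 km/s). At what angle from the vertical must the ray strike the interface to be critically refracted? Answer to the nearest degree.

Critical incidence: sin θ_c = V₁/V₂ = 2.24/6.22 = 0.3601.
θ_c = arcsin 0.3601 = 21.11°.

21°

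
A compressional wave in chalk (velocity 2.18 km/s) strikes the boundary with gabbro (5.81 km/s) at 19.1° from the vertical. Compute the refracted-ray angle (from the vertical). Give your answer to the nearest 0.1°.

60.7°

sin θ₁/V₁ = sin θ₂/V₂ ⇒ sin θ₂ = 5.81·sin 19.1°/2.18 = 5.81·0.3272/2.18 = 0.8721.
θ₂ = sin⁻¹(0.8721) = 60.70° (from vertical).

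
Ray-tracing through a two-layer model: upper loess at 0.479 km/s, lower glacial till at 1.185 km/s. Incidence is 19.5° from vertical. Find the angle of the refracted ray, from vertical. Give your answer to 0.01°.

55.67°

Snell's law: sin θ₂ = (V₂/V₁)·sin θ₁ = (1.185/0.479)·sin 19.5° = 0.8258.
θ₂ = arcsin 0.8258 = 55.67° from the normal.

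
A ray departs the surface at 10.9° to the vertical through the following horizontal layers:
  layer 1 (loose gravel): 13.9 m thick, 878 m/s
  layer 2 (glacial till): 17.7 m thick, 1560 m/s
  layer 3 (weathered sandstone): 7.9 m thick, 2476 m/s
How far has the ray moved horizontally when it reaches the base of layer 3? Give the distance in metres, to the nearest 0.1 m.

p = sin θ₁/V₁ = sin 10.9°/878 = 2.1537e-04 s/m is conserved through the stack.
Layer 1: θ = 10.90°; offset = 13.9·tan 10.90° = 2.677 m.
Layer 2: sin θ = p·1560 = 0.3360 → θ = 19.63°; offset = 17.7·tan 19.63° = 6.314 m.
Layer 3: sin θ = p·2476 = 0.5333 → θ = 32.23°; offset = 7.9·tan 32.23° = 4.980 m.
Summing the layer offsets gives 13.970 m.

14.0 m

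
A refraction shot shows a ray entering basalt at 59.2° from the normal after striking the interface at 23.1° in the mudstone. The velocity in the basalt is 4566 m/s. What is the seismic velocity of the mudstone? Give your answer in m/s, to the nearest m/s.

2086 m/s

Snell's law: sin 23.1°/V₁ = sin 59.2°/V₂.
V₁ = V₂·sin 23.1°/sin 59.2° = 4566 × 0.4568 = 2085.56 m/s.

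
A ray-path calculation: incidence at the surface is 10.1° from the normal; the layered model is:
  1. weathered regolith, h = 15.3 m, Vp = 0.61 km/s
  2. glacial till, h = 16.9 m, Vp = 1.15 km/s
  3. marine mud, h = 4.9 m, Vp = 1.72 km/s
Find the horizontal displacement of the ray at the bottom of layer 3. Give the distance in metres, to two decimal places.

11.43 m

Apply Snell's law at each interface; in layer i the horizontal offset is hᵢ·tan θᵢ.
Layer 1: θ = 10.10°; offset = 15.3·tan 10.10° = 2.7253 m.
Layer 2: sin θ = 1.15·sin 10.1°/0.61 = 0.3306, θ = 19.31°; offset = 16.9·tan 19.31° = 5.9202 m.
Layer 3: sin θ = 1.72·sin 10.1°/0.61 = 0.4945, θ = 29.64°; offset = 4.9·tan 29.64° = 2.7876 m.
Summing the layer offsets gives 11.4331 m.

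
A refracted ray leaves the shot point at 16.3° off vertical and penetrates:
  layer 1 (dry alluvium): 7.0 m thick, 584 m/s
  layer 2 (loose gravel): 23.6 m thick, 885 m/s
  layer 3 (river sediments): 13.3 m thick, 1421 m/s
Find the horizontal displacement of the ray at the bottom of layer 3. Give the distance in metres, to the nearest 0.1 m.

25.6 m

Apply Snell's law at each interface; in layer i the horizontal offset is hᵢ·tan θᵢ.
Layer 1: θ = 16.30°; offset = 7.0·tan 16.30° = 2.047 m.
Layer 2: sin θ = 885·sin 16.3°/584 = 0.4253, θ = 25.17°; offset = 23.6·tan 25.17° = 11.091 m.
Layer 3: sin θ = 1421·sin 16.3°/584 = 0.6829, θ = 43.07°; offset = 13.3·tan 43.07° = 12.434 m.
Summing the layer offsets gives 25.572 m.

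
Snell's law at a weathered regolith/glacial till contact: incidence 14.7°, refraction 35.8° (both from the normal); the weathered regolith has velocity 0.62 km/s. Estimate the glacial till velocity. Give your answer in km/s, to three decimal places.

1.429 km/s

Snell's law: sin 14.7°/V₁ = sin 35.8°/V₂.
V₂ = V₁·sin 35.8°/sin 14.7° = 0.62 × 2.3052 = 1.429 km/s.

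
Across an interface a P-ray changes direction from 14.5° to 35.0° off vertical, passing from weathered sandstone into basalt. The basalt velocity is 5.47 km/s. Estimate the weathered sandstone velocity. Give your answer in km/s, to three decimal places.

2.388 km/s

sin 14.5° = 0.2504; sin 35.0° = 0.5736.
V₁ = V₂·(sin θ₁/sin θ₂) = 5.47·(0.2504/0.5736) = 2.388 km/s.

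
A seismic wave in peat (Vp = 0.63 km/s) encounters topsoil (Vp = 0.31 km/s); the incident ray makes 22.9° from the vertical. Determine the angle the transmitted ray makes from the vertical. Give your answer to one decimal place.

11.0°

sin θ₁/V₁ = sin θ₂/V₂ ⇒ sin θ₂ = 0.31·sin 22.9°/0.63 = 0.31·0.3891/0.63 = 0.1915.
θ₂ = sin⁻¹(0.1915) = 11.04° (from vertical).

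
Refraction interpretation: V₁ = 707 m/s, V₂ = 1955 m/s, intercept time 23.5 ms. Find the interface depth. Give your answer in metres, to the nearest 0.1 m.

h = tᵢ·V₁·V₂ / (2·√(V₂²−V₁²)).
√(V₂²−V₁²) = √(1955² − 707²) = 1822.7 m/s.
h = 0.0235 s × 707 × 1955 / (2 × 1822.7) = 8.91 m.

8.9 m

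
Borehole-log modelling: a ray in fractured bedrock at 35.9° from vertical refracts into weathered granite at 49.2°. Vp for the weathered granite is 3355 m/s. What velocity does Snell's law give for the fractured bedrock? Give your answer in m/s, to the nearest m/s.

sin 35.9° = 0.5864; sin 49.2° = 0.7570.
V₁ = V₂·(sin θ₁/sin θ₂) = 3355·(0.5864/0.7570) = 2598.80 m/s.

2599 m/s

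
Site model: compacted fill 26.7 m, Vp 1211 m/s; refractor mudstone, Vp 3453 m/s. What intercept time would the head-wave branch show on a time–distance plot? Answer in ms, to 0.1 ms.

θ_c = arcsin(V₁/V₂) = arcsin(1211/3453) = 20.53°; cos θ_c = 0.9365.
tᵢ = 2h·cos θ_c / V₁ = 2·26.7·0.9365 / 1211 = 0.04130 s.

41.3 ms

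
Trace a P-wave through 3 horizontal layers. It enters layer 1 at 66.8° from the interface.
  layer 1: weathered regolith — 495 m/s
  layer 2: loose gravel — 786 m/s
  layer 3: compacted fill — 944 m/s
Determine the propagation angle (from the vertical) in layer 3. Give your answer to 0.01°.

From the normal: θ₁ = 90° − 66.8° = 23.2°.
Ray parameter p = sin 23.2° / 495 = 7.9584e-04 s/m.
sin θ_3 = p·V_3 = 7.9584e-04 × 944 = 0.7513.
θ_3 = 48.70° from the vertical.

48.70°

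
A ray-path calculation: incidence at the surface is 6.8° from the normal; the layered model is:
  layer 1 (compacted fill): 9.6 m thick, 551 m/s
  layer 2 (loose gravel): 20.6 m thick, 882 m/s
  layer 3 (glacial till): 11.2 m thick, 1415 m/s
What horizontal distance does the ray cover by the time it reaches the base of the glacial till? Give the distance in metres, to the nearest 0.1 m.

8.7 m

p = sin θ₁/V₁ = sin 6.8°/551 = 2.1489e-04 s/m is conserved through the stack.
Layer 1: θ = 6.80°; offset = 9.6·tan 6.80° = 1.145 m.
Layer 2: sin θ = p·882 = 0.1895 → θ = 10.93°; offset = 20.6·tan 10.93° = 3.976 m.
Layer 3: sin θ = p·1415 = 0.3041 → θ = 17.70°; offset = 11.2·tan 17.70° = 3.575 m.
Summing the layer offsets gives 8.696 m.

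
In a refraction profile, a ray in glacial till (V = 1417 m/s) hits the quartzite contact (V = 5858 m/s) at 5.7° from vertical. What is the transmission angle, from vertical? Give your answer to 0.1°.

24.2°

sin θ₁/V₁ = sin θ₂/V₂ ⇒ sin θ₂ = 5858·sin 5.7°/1417 = 5858·0.0993/1417 = 0.4106.
θ₂ = sin⁻¹(0.4106) = 24.24° (from vertical).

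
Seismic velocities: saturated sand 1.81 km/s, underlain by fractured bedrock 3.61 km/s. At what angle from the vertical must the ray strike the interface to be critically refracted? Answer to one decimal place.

At critical incidence the refracted ray runs along the interface (θ₂ = 90°), so sin θ_c = V₁/V₂.
θ_c = arcsin(1.81/3.61) = arcsin 0.5014 = 30.09°.

30.1°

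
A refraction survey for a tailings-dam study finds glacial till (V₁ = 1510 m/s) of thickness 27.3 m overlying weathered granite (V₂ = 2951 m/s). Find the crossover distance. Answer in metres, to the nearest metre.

96 m

θ_c = arcsin(1510/2951) = 30.78°, so cos θ_c = 0.8592 and tᵢ = 2h cos θ_c/V₁ = 0.0311 s.
At crossover x/V₁ = x/V₂ + tᵢ ⇒ x = tᵢ/(1/V₁ − 1/V₂) = 0.03107/(6.6225e-04 − 3.3887e-04) = 96.07 m.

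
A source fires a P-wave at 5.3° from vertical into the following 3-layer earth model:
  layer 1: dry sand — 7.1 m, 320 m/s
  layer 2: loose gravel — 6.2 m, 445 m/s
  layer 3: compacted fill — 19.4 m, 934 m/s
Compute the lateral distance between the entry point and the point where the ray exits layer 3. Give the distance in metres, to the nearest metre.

7 m

p = sin θ₁/V₁ = sin 5.3°/320 = 2.8866e-04 s/m is conserved through the stack.
Layer 1: θ = 5.30°; offset = 7.1·tan 5.30° = 0.659 m.
Layer 2: sin θ = p·445 = 0.1285 → θ = 7.38°; offset = 6.2·tan 7.38° = 0.803 m.
Layer 3: sin θ = p·934 = 0.2696 → θ = 15.64°; offset = 19.4·tan 15.64° = 5.431 m.
Σ offsets = 6.893 m.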